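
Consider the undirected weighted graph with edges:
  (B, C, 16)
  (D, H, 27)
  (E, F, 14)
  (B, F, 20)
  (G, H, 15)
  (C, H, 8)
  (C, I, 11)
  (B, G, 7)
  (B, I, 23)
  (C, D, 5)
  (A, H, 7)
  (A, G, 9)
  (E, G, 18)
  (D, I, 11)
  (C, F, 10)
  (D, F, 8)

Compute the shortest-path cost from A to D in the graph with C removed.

Some routes from A to D avoiding C:
A-G-B-I-D: 9 + 7 + 23 + 11 = 50
A-H-D: 7 + 27 = 34
A-H-G-B-F-D: 7 + 15 + 7 + 20 + 8 = 57
A-G-H-D: 9 + 15 + 27 = 51
A-G-E-F-D: 9 + 18 + 14 + 8 = 49
A-G-B-F-D: 9 + 7 + 20 + 8 = 44
Shortest: 34.

34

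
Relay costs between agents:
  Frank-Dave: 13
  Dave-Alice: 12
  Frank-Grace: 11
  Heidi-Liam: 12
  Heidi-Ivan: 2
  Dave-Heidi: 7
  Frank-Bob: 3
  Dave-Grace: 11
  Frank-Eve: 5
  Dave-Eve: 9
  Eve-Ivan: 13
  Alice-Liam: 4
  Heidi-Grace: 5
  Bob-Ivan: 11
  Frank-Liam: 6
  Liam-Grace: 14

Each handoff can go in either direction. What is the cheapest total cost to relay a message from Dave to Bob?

A few of the Dave→Bob routes:
Dave - Eve - Frank - Bob: 9 + 5 + 3 = 17
Dave - Heidi - Grace - Frank - Bob: 7 + 5 + 11 + 3 = 26
Dave - Grace - Frank - Bob: 11 + 11 + 3 = 25
Dave - Heidi - Ivan - Bob: 7 + 2 + 11 = 20
Dave - Frank - Bob: 13 + 3 = 16
Dave - Alice - Liam - Frank - Bob: 12 + 4 + 6 + 3 = 25
Best route has total 16.

16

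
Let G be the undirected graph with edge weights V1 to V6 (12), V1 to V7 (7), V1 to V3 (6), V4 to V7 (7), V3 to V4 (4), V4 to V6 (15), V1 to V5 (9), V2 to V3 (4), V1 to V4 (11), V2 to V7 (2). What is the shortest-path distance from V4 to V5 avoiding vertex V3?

20

Routes from V4 to V5 avoiding V3:
V4 - V1 - V5: 11 + 9 = 20
V4 - V7 - V1 - V5: 7 + 7 + 9 = 23
V4 - V6 - V1 - V5: 15 + 12 + 9 = 36
Best route has total 20.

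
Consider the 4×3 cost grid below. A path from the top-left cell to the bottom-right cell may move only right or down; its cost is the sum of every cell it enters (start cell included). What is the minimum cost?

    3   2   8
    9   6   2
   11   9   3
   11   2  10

Take (0,0)→(0,1)→(1,1)→(1,2)→(2,2)→(3,2) for a total of 3 + 2 + 6 + 2 + 3 + 10 = 26.
For comparison, the top-then-right route costs 28.

26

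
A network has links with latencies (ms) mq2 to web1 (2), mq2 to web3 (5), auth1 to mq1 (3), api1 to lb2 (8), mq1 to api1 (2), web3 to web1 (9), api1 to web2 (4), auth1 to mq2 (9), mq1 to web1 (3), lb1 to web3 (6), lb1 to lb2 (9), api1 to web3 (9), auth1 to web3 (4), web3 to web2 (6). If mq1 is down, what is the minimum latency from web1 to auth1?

Paths from web1 to auth1 avoiding mq1:
web1 → mq2 → web3 → auth1: 2 + 5 + 4 = 11
web1 → mq2 → auth1: 2 + 9 = 11
web1 → web3 → mq2 → auth1: 9 + 5 + 9 = 23
web1 → web3 → auth1: 9 + 4 = 13
Shortest: 11 ms.

11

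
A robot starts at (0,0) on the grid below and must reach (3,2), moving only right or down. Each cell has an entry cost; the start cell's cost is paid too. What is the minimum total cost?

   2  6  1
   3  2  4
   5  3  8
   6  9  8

26

Take r0c0 -> r1c0 -> r1c1 -> r2c1 -> r2c2 -> r3c2 for a total of 2 + 3 + 2 + 3 + 8 + 8 = 26.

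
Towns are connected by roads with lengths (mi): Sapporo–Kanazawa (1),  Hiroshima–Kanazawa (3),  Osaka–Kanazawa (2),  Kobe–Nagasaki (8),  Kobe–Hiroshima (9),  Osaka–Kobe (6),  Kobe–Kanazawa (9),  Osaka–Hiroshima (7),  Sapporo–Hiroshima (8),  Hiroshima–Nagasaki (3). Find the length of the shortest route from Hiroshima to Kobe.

Comparing a few candidate routes:
Hiroshima -> Nagasaki -> Kobe: 3 + 8 = 11
Hiroshima -> Kanazawa -> Osaka -> Kobe: 3 + 2 + 6 = 11
Hiroshima -> Kobe: 9
Shortest: 9 mi.

9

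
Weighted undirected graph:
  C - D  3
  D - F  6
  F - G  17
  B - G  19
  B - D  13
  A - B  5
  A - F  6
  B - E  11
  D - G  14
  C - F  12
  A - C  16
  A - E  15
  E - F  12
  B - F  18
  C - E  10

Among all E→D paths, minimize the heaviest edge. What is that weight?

Checking several routes:
E - C - D: max(10, 3) = 10
E - B - A - F - D: max(11, 5, 6, 6) = 11
E - B - A - F - C - D: max(11, 5, 6, 12, 3) = 12
Best route has worst link 10.

10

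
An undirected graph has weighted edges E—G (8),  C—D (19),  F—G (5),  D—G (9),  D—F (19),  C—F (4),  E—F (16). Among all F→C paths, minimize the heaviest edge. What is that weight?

4

Paths from F to C:
F -> C: max(4) = 4
F -> E -> G -> D -> C: max(16, 8, 9, 19) = 19
F -> D -> C: max(19, 19) = 19
F -> G -> D -> C: max(5, 9, 19) = 19
Smallest bottleneck: 4.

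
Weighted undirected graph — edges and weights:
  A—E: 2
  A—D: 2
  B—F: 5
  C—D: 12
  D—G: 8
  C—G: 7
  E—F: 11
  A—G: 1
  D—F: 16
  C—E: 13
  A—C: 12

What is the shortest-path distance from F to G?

A few of the F→G routes:
F→E→C→G: 11 + 13 + 7 = 31
F→D→A→G: 16 + 2 + 1 = 19
F→E→A→D→G: 11 + 2 + 2 + 8 = 23
F→E→A→G: 11 + 2 + 1 = 14
F→D→G: 16 + 8 = 24
Best route has total 14.

14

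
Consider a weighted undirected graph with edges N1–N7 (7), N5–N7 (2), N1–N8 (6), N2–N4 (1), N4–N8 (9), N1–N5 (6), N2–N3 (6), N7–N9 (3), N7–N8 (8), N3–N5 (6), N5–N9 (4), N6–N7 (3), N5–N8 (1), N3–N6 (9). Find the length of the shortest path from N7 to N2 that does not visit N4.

Some routes from N7 to N2 avoiding N4:
N7 -> N5 -> N3 -> N2: 2 + 6 + 6 = 14
N7 -> N6 -> N3 -> N2: 3 + 9 + 6 = 18
N7 -> N9 -> N5 -> N3 -> N2: 3 + 4 + 6 + 6 = 19
N7 -> N8 -> N5 -> N3 -> N2: 8 + 1 + 6 + 6 = 21
The minimum is 14.

14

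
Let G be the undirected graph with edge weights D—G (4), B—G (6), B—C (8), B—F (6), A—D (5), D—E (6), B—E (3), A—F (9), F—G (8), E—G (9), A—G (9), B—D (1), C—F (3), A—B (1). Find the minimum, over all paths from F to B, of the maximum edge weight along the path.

6

Checking several routes:
F→G→B: max(8, 6) = 8
F→G→D→A→B: max(8, 4, 5, 1) = 8
F→B: max(6) = 6
Best route has worst link 6.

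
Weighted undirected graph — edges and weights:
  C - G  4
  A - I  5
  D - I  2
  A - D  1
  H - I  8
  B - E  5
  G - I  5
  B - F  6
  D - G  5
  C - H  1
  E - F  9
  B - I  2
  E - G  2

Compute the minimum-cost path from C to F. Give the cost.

15

A few of the C→F routes:
C -> G -> E -> F: 4 + 2 + 9 = 15
C -> G -> I -> B -> F: 4 + 5 + 2 + 6 = 17
C -> G -> E -> B -> F: 4 + 2 + 5 + 6 = 17
The minimum is 15.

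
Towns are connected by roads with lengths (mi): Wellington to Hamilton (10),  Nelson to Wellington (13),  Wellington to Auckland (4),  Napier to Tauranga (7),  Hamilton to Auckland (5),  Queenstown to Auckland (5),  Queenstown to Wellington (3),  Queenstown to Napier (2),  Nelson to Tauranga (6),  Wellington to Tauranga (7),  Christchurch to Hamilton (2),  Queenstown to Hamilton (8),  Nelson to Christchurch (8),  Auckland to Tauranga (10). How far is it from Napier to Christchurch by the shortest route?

Some routes from Napier to Christchurch:
Napier - Queenstown - Wellington - Auckland - Hamilton - Christchurch: 2 + 3 + 4 + 5 + 2 = 16
Napier - Queenstown - Auckland - Hamilton - Christchurch: 2 + 5 + 5 + 2 = 14
Napier - Queenstown - Hamilton - Christchurch: 2 + 8 + 2 = 12
Best route has total 12 mi.

12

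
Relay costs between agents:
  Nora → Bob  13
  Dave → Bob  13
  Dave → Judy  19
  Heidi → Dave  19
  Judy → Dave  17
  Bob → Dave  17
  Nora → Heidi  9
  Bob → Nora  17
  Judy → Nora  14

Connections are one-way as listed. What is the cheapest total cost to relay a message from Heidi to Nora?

Paths from Heidi to Nora:
Heidi -> Dave -> Judy -> Nora: 19 + 19 + 14 = 52
Heidi -> Dave -> Bob -> Nora: 19 + 13 + 17 = 49
Shortest: 49.

49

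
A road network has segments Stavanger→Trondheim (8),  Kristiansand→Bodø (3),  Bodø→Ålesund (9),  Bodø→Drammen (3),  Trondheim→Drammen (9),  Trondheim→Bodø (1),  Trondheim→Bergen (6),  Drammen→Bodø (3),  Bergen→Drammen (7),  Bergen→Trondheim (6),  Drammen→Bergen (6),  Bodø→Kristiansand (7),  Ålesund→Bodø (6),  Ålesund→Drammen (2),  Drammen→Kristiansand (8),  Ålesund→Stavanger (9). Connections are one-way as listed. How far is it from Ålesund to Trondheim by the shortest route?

Paths from Ålesund to Trondheim:
Ålesund→Stavanger→Trondheim: 9 + 8 = 17
Ålesund→Drammen→Bergen→Trondheim: 2 + 6 + 6 = 14
Ålesund→Bodø→Drammen→Bergen→Trondheim: 6 + 3 + 6 + 6 = 21
Best route has total 14.

14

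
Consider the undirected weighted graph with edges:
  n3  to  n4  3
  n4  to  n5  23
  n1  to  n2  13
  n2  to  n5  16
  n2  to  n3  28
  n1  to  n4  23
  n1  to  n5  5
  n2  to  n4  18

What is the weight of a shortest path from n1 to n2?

Comparing a few candidate routes:
n1→n5→n4→n2: 5 + 23 + 18 = 46
n1→n4→n2: 23 + 18 = 41
n1→n2: 13
n1→n5→n2: 5 + 16 = 21
Shortest: 13.

13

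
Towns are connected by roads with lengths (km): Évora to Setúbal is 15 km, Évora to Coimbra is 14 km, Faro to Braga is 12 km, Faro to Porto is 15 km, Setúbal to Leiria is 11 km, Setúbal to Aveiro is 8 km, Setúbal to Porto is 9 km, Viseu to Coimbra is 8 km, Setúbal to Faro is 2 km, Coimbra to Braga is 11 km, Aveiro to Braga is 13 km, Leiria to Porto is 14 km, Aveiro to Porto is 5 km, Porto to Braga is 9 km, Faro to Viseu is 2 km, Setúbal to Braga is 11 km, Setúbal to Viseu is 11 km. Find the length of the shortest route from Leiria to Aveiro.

19

Comparing a few candidate routes:
Leiria → Setúbal → Aveiro: 11 + 8 = 19
Leiria → Porto → Aveiro: 14 + 5 = 19
Leiria → Setúbal → Porto → Aveiro: 11 + 9 + 5 = 25
Best route has total 19 km.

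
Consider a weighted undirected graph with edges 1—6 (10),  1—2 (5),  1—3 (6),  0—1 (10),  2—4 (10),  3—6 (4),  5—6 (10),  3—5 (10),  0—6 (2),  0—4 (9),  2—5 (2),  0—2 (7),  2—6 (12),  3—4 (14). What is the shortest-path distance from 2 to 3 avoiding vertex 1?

A few of the 2→3 routes:
2-0-6-3: 7 + 2 + 4 = 13
2-5-3: 2 + 10 = 12
2-6-3: 12 + 4 = 16
Shortest: 12.

12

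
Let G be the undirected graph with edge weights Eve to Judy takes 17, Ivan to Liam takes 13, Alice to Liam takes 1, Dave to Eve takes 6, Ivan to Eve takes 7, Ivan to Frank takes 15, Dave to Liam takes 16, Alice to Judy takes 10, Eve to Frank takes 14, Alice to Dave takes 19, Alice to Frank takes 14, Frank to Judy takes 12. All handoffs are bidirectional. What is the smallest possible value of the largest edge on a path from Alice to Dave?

Checking several routes:
Alice→Frank→Eve→Dave: max(14, 14, 6) = 14
Alice→Judy→Frank→Ivan→Eve→Dave: max(10, 12, 15, 7, 6) = 15
Alice→Judy→Frank→Eve→Dave: max(10, 12, 14, 6) = 14
Alice→Liam→Ivan→Eve→Dave: max(1, 13, 7, 6) = 13
Alice→Liam→Ivan→Frank→Eve→Dave: max(1, 13, 15, 14, 6) = 15
Alice→Frank→Ivan→Eve→Dave: max(14, 15, 7, 6) = 15
Best route has worst link 13.

13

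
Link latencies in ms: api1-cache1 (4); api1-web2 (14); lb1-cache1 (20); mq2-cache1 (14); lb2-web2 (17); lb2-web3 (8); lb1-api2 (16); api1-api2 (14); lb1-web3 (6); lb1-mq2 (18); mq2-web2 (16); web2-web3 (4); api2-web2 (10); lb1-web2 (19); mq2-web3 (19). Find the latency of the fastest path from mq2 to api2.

26

Comparing a few candidate routes:
mq2 - web3 - web2 - api2: 19 + 4 + 10 = 33
mq2 - cache1 - api1 - api2: 14 + 4 + 14 = 32
mq2 - web2 - api2: 16 + 10 = 26
Best route has total 26 ms.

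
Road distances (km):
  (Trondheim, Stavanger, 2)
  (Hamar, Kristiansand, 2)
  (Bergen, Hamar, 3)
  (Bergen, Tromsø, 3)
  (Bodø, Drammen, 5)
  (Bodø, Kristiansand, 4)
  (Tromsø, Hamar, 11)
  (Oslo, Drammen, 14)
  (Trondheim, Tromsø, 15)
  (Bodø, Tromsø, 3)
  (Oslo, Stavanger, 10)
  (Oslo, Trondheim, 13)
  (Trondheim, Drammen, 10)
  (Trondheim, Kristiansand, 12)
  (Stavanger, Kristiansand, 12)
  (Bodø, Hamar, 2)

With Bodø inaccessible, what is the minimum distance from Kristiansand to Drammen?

22

Checking several routes:
Kristiansand - Trondheim - Drammen: 12 + 10 = 22
Kristiansand - Hamar - Tromsø - Trondheim - Drammen: 2 + 11 + 15 + 10 = 38
Kristiansand - Stavanger - Trondheim - Drammen: 12 + 2 + 10 = 24
Kristiansand - Hamar - Bergen - Tromsø - Trondheim - Drammen: 2 + 3 + 3 + 15 + 10 = 33
Kristiansand - Trondheim - Stavanger - Oslo - Drammen: 12 + 2 + 10 + 14 = 38
Kristiansand - Stavanger - Oslo - Drammen: 12 + 10 + 14 = 36
Shortest: 22 km.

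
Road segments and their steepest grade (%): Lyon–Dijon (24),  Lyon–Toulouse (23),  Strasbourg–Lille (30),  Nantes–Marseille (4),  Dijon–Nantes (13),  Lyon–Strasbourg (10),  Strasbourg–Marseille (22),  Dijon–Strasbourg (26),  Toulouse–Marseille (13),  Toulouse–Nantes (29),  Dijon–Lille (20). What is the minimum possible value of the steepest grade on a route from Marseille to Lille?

20

Checking several routes:
Marseille -> Strasbourg -> Lyon -> Dijon -> Lille: max(22, 10, 24, 20) = 24
Marseille -> Strasbourg -> Dijon -> Lille: max(22, 26, 20) = 26
Marseille -> Strasbourg -> Lyon -> Toulouse -> Nantes -> Dijon -> Lille: max(22, 10, 23, 29, 13, 20) = 29
Marseille -> Toulouse -> Lyon -> Dijon -> Lille: max(13, 23, 24, 20) = 24
Marseille -> Toulouse -> Lyon -> Strasbourg -> Dijon -> Lille: max(13, 23, 10, 26, 20) = 26
Marseille -> Nantes -> Dijon -> Lille: max(4, 13, 20) = 20
Smallest bottleneck: 20%.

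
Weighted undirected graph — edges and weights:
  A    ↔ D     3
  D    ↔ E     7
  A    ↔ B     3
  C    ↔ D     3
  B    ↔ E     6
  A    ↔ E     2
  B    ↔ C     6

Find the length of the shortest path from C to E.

8

Checking several routes:
C - B - A - E: 6 + 3 + 2 = 11
C - D - E: 3 + 7 = 10
C - B - E: 6 + 6 = 12
C - D - A - E: 3 + 3 + 2 = 8
The minimum is 8.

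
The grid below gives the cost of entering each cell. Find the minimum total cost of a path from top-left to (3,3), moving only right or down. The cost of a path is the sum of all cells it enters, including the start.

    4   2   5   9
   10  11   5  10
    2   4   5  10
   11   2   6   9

One optimal route is r0c0 -> r0c1 -> r0c2 -> r1c2 -> r2c2 -> r3c2 -> r3c3.
Its cost is 4 + 2 + 5 + 5 + 5 + 6 + 9 = 36.
For comparison, the top-then-right route costs 49.

36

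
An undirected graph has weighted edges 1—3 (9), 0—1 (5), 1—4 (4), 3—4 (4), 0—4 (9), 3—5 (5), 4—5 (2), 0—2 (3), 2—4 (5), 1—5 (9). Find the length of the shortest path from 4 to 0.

A few of the 4→0 routes:
4 → 3 → 1 → 0: 4 + 9 + 5 = 18
4 → 0: 9
4 → 5 → 1 → 0: 2 + 9 + 5 = 16
4 → 2 → 0: 5 + 3 = 8
4 → 1 → 0: 4 + 5 = 9
Shortest: 8.

8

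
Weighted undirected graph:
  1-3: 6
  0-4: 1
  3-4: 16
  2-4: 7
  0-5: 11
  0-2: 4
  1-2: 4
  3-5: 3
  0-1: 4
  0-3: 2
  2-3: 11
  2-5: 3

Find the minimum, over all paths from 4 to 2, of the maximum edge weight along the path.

3

Some routes from 4 to 2:
4→0→3→5→2: max(1, 2, 3, 3) = 3
4→0→2: max(1, 4) = 4
4→0→1→2: max(1, 4, 4) = 4
4→0→1→3→5→2: max(1, 4, 6, 3, 3) = 6
The minimum achievable maximum is 3.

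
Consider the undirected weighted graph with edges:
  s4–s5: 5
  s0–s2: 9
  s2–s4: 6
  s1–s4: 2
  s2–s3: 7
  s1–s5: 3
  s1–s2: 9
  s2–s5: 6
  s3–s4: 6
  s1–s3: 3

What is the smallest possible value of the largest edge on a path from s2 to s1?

A few of the s2→s1 routes:
s2→s5→s4→s3→s1: max(6, 5, 6, 3) = 6
s2→s5→s1: max(6, 3) = 6
s2→s5→s4→s1: max(6, 5, 2) = 6
The minimum achievable maximum is 6.

6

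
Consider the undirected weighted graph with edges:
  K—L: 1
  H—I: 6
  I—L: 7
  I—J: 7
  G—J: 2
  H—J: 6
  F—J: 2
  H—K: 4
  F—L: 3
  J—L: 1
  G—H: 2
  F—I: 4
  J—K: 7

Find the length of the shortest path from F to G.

4

Checking several routes:
F -> L -> K -> H -> G: 3 + 1 + 4 + 2 = 10
F -> J -> L -> K -> H -> G: 2 + 1 + 1 + 4 + 2 = 10
F -> J -> G: 2 + 2 = 4
F -> J -> H -> G: 2 + 6 + 2 = 10
F -> L -> J -> G: 3 + 1 + 2 = 6
F -> I -> H -> G: 4 + 6 + 2 = 12
Best route has total 4.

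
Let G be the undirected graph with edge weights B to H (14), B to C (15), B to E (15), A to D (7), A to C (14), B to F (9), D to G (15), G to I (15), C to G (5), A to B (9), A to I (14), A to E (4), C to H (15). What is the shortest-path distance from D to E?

11

Comparing a few candidate routes:
D→G→C→B→A→E: 15 + 5 + 15 + 9 + 4 = 48
D→A→B→E: 7 + 9 + 15 = 31
D→A→E: 7 + 4 = 11
D→G→I→A→E: 15 + 15 + 14 + 4 = 48
D→G→C→A→E: 15 + 5 + 14 + 4 = 38
The minimum is 11.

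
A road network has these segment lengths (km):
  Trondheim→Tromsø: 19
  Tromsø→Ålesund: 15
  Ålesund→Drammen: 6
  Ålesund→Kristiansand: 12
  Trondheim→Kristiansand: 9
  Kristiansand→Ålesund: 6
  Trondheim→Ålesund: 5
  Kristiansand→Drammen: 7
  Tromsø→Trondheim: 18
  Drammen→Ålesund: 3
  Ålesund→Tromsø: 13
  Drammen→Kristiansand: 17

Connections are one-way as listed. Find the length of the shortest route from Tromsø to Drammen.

21

Candidate routes:
Tromsø→Trondheim→Kristiansand→Drammen: 18 + 9 + 7 = 34
Tromsø→Trondheim→Ålesund→Drammen: 18 + 5 + 6 = 29
Tromsø→Ålesund→Kristiansand→Drammen: 15 + 12 + 7 = 34
Tromsø→Ålesund→Drammen: 15 + 6 = 21
Tromsø→Trondheim→Ålesund→Kristiansand→Drammen: 18 + 5 + 12 + 7 = 42
Tromsø→Trondheim→Kristiansand→Ålesund→Drammen: 18 + 9 + 6 + 6 = 39
The minimum is 21 km.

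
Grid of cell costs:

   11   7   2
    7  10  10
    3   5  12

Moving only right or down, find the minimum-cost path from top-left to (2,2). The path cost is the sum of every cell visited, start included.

38

Path r0c0 → r1c0 → r2c0 → r2c1 → r2c2: 11 + 7 + 3 + 5 + 12 = 38.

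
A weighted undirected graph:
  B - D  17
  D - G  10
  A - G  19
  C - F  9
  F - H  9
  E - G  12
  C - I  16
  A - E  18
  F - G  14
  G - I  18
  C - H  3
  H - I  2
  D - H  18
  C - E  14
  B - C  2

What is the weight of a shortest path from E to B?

Checking several routes:
E-G-F-C-B: 12 + 14 + 9 + 2 = 37
E-C-B: 14 + 2 = 16
E-G-I-H-C-B: 12 + 18 + 2 + 3 + 2 = 37
Best route has total 16.

16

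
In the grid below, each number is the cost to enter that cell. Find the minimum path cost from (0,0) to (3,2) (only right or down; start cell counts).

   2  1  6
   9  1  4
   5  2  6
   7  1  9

Path (0,0)→(0,1)→(1,1)→(2,1)→(3,1)→(3,2): 2 + 1 + 1 + 2 + 1 + 9 = 16.
(Top row then right column would cost 28.)

16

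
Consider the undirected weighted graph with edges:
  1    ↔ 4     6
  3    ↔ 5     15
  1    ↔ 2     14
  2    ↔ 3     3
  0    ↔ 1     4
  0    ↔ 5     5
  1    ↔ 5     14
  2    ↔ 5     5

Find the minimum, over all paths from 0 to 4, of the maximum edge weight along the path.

Paths from 0 to 4:
0 → 1 → 4: max(4, 6) = 6
0 → 5 → 1 → 4: max(5, 14, 6) = 14
0 → 5 → 2 → 1 → 4: max(5, 5, 14, 6) = 14
0 → 5 → 3 → 2 → 1 → 4: max(5, 15, 3, 14, 6) = 15
Best route has worst link 6.

6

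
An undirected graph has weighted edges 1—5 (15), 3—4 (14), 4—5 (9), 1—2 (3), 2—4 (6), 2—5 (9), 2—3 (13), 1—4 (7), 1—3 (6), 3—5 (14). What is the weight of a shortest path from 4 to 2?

6

A few of the 4→2 routes:
4→1→3→2: 7 + 6 + 13 = 26
4→5→1→2: 9 + 15 + 3 = 27
4→2: 6
4→3→1→2: 14 + 6 + 3 = 23
4→1→2: 7 + 3 = 10
4→5→2: 9 + 9 = 18
The minimum is 6.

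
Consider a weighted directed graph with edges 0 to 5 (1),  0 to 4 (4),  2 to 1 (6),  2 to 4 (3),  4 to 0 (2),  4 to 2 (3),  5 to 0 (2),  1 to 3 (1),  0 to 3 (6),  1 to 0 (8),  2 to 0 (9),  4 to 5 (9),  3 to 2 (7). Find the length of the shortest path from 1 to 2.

Routes from 1 to 2:
1→3→2: 1 + 7 = 8
1→0→4→2: 8 + 4 + 3 = 15
1→0→3→2: 8 + 6 + 7 = 21
Shortest: 8.

8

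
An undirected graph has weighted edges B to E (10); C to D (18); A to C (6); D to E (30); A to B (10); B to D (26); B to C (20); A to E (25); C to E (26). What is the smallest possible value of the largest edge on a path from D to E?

18

A few of the D→E routes:
D - C - A - E: max(18, 6, 25) = 25
D - C - B - E: max(18, 20, 10) = 20
D - C - A - B - E: max(18, 6, 10, 10) = 18
Best route has worst link 18.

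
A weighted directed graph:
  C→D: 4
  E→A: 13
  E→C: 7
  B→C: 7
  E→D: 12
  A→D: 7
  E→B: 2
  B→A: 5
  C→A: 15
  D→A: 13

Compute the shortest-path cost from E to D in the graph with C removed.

12

Paths from E to D avoiding C:
E-A-D: 13 + 7 = 20
E-B-A-D: 2 + 5 + 7 = 14
E-D: 12
Best route has total 12.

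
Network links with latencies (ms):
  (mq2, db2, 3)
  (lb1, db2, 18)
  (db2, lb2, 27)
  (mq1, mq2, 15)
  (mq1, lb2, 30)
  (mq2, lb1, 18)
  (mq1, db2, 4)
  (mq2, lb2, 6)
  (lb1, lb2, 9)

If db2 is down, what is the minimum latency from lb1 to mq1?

30

Routes from lb1 to mq1 avoiding db2:
lb1→lb2→mq2→mq1: 9 + 6 + 15 = 30
lb1→lb2→mq1: 9 + 30 = 39
lb1→mq2→lb2→mq1: 18 + 6 + 30 = 54
lb1→mq2→mq1: 18 + 15 = 33
Best route has total 30 ms.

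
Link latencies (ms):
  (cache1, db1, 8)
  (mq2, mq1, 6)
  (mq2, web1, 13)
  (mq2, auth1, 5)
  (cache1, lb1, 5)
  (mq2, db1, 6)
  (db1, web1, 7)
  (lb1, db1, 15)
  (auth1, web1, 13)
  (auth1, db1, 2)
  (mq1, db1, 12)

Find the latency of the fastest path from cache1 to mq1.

20

Checking several routes:
cache1-db1-mq2-mq1: 8 + 6 + 6 = 20
cache1-db1-mq1: 8 + 12 = 20
cache1-lb1-db1-mq2-mq1: 5 + 15 + 6 + 6 = 32
cache1-lb1-db1-mq1: 5 + 15 + 12 = 32
cache1-db1-auth1-mq2-mq1: 8 + 2 + 5 + 6 = 21
The minimum is 20 ms.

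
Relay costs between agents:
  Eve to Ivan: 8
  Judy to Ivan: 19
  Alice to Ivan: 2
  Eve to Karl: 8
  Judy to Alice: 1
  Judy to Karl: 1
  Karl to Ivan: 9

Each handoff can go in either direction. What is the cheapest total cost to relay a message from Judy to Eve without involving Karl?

Paths from Judy to Eve avoiding Karl:
Judy-Ivan-Eve: 19 + 8 = 27
Judy-Alice-Ivan-Eve: 1 + 2 + 8 = 11
Shortest: 11.

11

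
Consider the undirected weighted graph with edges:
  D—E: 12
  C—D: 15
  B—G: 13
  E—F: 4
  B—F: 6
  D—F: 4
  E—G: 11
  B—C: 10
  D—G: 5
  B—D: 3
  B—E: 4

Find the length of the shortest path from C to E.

14

Some routes from C to E:
C → D → B → E: 15 + 3 + 4 = 22
C → B → F → E: 10 + 6 + 4 = 20
C → B → E: 10 + 4 = 14
C → B → D → F → E: 10 + 3 + 4 + 4 = 21
Shortest: 14.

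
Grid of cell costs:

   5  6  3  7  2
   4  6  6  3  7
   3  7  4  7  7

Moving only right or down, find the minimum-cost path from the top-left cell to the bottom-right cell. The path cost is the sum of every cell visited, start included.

37

Take (0,0)→(0,1)→(0,2)→(0,3)→(0,4)→(1,4)→(2,4) for a total of 5 + 6 + 3 + 7 + 2 + 7 + 7 = 37.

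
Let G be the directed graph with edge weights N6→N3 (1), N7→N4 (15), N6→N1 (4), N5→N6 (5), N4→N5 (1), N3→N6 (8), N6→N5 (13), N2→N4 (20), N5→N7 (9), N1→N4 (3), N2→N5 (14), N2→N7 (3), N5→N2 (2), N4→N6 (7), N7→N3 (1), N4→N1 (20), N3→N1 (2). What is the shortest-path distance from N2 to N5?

A few of the N2→N5 routes:
N2 - N7 - N4 - N5: 3 + 15 + 1 = 19
N2 - N7 - N3 - N1 - N4 - N5: 3 + 1 + 2 + 3 + 1 = 10
N2 - N5: 14
N2 - N7 - N3 - N6 - N5: 3 + 1 + 8 + 13 = 25
N2 - N7 - N3 - N6 - N1 - N4 - N5: 3 + 1 + 8 + 4 + 3 + 1 = 20
N2 - N4 - N5: 20 + 1 = 21
Shortest: 10.

10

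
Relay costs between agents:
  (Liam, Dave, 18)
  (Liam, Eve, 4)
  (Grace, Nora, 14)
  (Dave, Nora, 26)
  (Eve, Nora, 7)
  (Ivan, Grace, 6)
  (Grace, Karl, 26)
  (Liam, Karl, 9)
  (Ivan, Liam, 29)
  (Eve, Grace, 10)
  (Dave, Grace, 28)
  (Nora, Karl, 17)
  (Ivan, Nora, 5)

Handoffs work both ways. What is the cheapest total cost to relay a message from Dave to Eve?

22

Some routes from Dave to Eve:
Dave→Liam→Eve: 18 + 4 = 22
Dave→Grace→Ivan→Nora→Eve: 28 + 6 + 5 + 7 = 46
Dave→Nora→Eve: 26 + 7 = 33
Dave→Grace→Eve: 28 + 10 = 38
The minimum is 22.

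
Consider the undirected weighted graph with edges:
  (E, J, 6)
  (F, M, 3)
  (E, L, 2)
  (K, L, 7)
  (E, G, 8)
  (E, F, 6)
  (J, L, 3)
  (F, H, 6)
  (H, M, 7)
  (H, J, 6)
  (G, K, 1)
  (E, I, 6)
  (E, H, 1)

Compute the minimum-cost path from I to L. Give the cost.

Routes from I to L:
I-E-F-M-H-J-L: 6 + 6 + 3 + 7 + 6 + 3 = 31
I-E-J-L: 6 + 6 + 3 = 15
I-E-L: 6 + 2 = 8
I-E-H-J-L: 6 + 1 + 6 + 3 = 16
I-E-G-K-L: 6 + 8 + 1 + 7 = 22
I-E-F-H-J-L: 6 + 6 + 6 + 6 + 3 = 27
Best route has total 8.

8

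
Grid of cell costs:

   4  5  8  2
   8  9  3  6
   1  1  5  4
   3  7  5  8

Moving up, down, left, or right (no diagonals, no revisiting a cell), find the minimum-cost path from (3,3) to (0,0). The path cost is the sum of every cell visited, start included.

31

Path (3,3)→(2,3)→(2,2)→(2,1)→(2,0)→(1,0)→(0,0): 8 + 4 + 5 + 1 + 1 + 8 + 4 = 31.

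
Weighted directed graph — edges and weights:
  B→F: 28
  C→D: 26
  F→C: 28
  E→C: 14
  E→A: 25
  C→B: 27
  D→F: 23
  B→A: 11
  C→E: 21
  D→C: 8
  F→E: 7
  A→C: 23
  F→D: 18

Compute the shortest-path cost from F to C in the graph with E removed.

Paths from F to C avoiding E:
F - D - C: 18 + 8 = 26
F - C: 28
The minimum is 26.

26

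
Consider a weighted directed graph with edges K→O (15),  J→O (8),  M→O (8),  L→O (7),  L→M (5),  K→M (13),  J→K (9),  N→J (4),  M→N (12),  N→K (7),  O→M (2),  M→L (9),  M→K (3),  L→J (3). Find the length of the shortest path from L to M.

A few of the L→M routes:
L -> J -> K -> M: 3 + 9 + 13 = 25
L -> M: 5
L -> O -> M: 7 + 2 = 9
L -> J -> O -> M: 3 + 8 + 2 = 13
The minimum is 5.

5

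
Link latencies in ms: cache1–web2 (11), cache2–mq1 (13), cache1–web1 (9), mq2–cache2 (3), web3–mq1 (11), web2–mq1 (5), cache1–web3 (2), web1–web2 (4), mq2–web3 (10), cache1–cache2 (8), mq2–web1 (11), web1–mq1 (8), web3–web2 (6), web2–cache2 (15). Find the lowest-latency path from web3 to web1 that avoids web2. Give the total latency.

11

Some routes from web3 to web1 avoiding web2:
web3 -> mq2 -> web1: 10 + 11 = 21
web3 -> cache1 -> web1: 2 + 9 = 11
web3 -> cache1 -> cache2 -> mq1 -> web1: 2 + 8 + 13 + 8 = 31
web3 -> mq1 -> web1: 11 + 8 = 19
web3 -> cache1 -> cache2 -> mq2 -> web1: 2 + 8 + 3 + 11 = 24
web3 -> mq2 -> cache2 -> cache1 -> web1: 10 + 3 + 8 + 9 = 30
Best route has total 11 ms.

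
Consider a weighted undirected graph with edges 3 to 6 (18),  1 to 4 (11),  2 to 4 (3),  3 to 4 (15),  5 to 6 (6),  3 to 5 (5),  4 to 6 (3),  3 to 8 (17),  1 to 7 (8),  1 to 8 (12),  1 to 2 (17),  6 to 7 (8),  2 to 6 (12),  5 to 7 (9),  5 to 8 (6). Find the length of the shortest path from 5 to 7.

Some routes from 5 to 7:
5 → 8 → 1 → 7: 6 + 12 + 8 = 26
5 → 6 → 7: 6 + 8 = 14
5 → 6 → 4 → 1 → 7: 6 + 3 + 11 + 8 = 28
5 → 7: 9
The minimum is 9.

9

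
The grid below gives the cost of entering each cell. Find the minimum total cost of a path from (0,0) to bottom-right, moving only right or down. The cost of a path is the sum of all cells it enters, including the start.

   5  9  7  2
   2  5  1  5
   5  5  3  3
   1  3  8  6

Cheapest: [0,0] [1,0] [1,1] [1,2] [2,2] [2,3] [3,3]
  5 + 2 + 5 + 1 + 3 + 3 + 6 = 25
For comparison, the top-then-right route costs 37.

25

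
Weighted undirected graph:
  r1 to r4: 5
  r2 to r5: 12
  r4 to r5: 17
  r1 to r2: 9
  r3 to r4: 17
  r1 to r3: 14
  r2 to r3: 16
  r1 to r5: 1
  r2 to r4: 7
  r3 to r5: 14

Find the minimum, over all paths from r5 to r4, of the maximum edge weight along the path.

5

A few of the r5→r4 routes:
r5-r2-r4: max(12, 7) = 12
r5-r1-r2-r4: max(1, 9, 7) = 9
r5-r3-r1-r2-r4: max(14, 14, 9, 7) = 14
r5-r2-r1-r4: max(12, 9, 5) = 12
r5-r1-r4: max(1, 5) = 5
r5-r3-r1-r4: max(14, 14, 5) = 14
Smallest bottleneck: 5.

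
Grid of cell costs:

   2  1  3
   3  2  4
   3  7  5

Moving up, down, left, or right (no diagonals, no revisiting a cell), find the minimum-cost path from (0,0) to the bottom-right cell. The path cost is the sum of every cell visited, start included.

One optimal route is (0,0) -> (0,1) -> (1,1) -> (1,2) -> (2,2).
Its cost is 2 + 1 + 2 + 4 + 5 = 14.

14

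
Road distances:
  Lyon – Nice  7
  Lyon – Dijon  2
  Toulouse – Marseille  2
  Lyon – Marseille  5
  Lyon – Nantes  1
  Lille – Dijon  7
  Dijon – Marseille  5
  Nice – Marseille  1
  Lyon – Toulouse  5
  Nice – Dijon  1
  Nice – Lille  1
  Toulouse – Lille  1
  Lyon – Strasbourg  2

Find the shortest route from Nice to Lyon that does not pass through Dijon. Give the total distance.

Comparing a few candidate routes:
Nice → Lyon: 7
Nice → Lille → Toulouse → Lyon: 1 + 1 + 5 = 7
Nice → Marseille → Lyon: 1 + 5 = 6
Best route has total 6.

6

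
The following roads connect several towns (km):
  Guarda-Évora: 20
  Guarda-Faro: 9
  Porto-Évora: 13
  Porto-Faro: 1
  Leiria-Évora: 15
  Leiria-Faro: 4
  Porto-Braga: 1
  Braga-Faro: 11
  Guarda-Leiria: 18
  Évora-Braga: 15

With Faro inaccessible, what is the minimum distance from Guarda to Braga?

Paths from Guarda to Braga avoiding Faro:
Guarda-Leiria-Évora-Porto-Braga: 18 + 15 + 13 + 1 = 47
Guarda-Évora-Porto-Braga: 20 + 13 + 1 = 34
Guarda-Évora-Braga: 20 + 15 = 35
Guarda-Leiria-Évora-Braga: 18 + 15 + 15 = 48
Best route has total 34 km.

34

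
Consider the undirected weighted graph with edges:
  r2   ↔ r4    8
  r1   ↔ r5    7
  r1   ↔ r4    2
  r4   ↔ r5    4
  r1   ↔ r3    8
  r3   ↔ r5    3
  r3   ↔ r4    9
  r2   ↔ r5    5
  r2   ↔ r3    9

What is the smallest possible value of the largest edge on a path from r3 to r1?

Checking several routes:
r3 -> r5 -> r4 -> r1: max(3, 4, 2) = 4
r3 -> r1: max(8) = 8
r3 -> r5 -> r1: max(3, 7) = 7
The minimum achievable maximum is 4.

4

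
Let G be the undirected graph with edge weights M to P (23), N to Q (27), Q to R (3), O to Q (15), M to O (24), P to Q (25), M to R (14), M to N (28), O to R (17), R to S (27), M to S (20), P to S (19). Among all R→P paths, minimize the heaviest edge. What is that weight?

20

A few of the R→P routes:
R - M - S - P: max(14, 20, 19) = 20
R - Q - O - M - P: max(3, 15, 24, 23) = 24
R - O - M - P: max(17, 24, 23) = 24
R - M - P: max(14, 23) = 23
R - O - M - S - P: max(17, 24, 20, 19) = 24
R - Q - O - M - S - P: max(3, 15, 24, 20, 19) = 24
The minimum achievable maximum is 20.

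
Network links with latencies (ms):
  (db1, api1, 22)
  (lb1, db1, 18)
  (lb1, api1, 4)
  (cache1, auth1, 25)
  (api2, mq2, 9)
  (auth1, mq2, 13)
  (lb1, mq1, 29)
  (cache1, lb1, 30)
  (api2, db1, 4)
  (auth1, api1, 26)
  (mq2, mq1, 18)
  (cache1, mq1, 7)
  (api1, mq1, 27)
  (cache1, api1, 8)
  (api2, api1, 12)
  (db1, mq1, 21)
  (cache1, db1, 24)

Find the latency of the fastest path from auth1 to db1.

26

Some routes from auth1 to db1:
auth1→api1→db1: 26 + 22 = 48
auth1→mq2→api2→db1: 13 + 9 + 4 = 26
auth1→api1→api2→db1: 26 + 12 + 4 = 42
Best route has total 26 ms.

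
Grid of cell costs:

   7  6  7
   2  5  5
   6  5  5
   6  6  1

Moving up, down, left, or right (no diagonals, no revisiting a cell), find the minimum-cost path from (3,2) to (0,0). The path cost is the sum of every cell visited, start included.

Take r3c2 → r2c2 → r1c2 → r1c1 → r1c0 → r0c0 for a total of 1 + 5 + 5 + 5 + 2 + 7 = 25.

25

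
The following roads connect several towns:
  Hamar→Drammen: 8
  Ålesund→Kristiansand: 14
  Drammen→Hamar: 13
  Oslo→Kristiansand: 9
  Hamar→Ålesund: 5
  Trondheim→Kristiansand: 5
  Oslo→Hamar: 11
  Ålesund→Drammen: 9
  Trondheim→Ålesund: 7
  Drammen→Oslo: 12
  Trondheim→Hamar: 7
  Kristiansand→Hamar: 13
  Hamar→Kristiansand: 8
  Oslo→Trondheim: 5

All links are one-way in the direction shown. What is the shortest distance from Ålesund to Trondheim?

26

Paths from Ålesund to Trondheim:
Ålesund -> Kristiansand -> Hamar -> Drammen -> Oslo -> Trondheim: 14 + 13 + 8 + 12 + 5 = 52
Ålesund -> Drammen -> Oslo -> Trondheim: 9 + 12 + 5 = 26
Shortest: 26.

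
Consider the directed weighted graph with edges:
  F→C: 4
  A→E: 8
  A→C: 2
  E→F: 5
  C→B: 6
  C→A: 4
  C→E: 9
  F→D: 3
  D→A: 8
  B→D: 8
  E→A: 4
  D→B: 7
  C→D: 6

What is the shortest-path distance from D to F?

21

Paths from D to F:
D-A-C-E-F: 8 + 2 + 9 + 5 = 24
D-A-E-F: 8 + 8 + 5 = 21
Shortest: 21.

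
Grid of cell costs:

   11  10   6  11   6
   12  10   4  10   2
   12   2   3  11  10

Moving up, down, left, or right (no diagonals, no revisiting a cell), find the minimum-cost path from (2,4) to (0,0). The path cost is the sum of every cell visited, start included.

Best path: [2,4] → [1,4] → [1,3] → [1,2] → [0,2] → [0,1] → [0,0]
Cost: 10 + 2 + 10 + 4 + 6 + 10 + 11 = 53

53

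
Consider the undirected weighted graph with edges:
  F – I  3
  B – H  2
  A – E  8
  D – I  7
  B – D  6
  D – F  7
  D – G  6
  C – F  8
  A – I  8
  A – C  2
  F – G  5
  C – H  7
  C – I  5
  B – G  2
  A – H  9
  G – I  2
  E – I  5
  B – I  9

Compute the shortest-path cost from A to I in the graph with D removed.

Some routes from A to I avoiding D:
A → C → F → I: 2 + 8 + 3 = 13
A → C → I: 2 + 5 = 7
A → I: 8
Best route has total 7.

7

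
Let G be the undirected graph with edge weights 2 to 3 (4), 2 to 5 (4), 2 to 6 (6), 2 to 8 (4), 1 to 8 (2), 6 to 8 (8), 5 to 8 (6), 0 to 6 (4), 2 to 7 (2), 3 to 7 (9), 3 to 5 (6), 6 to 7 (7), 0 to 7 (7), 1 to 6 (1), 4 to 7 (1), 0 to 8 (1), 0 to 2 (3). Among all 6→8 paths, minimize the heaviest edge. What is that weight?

2

Checking several routes:
6→0→2→8: max(4, 3, 4) = 4
6→2→5→8: max(6, 4, 6) = 6
6→2→3→5→8: max(6, 4, 6, 6) = 6
6→0→8: max(4, 1) = 4
6→1→8: max(1, 2) = 2
Smallest bottleneck: 2.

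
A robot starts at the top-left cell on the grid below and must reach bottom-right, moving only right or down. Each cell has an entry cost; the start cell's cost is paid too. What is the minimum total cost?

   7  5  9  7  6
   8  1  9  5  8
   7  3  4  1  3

24

Best path: r0c0→r0c1→r1c1→r2c1→r2c2→r2c3→r2c4
Cost: 7 + 5 + 1 + 3 + 4 + 1 + 3 = 24
(Top row then right column would cost 45.)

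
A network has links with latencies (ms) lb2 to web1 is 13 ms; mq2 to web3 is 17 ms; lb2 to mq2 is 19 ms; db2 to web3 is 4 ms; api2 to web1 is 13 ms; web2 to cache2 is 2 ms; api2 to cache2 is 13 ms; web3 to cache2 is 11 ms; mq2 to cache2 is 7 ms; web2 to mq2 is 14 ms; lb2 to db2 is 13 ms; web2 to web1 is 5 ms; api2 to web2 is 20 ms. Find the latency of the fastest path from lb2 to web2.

A few of the lb2→web2 routes:
lb2 → web1 → web2: 13 + 5 = 18
lb2 → mq2 → cache2 → web2: 19 + 7 + 2 = 28
lb2 → db2 → web3 → cache2 → web2: 13 + 4 + 11 + 2 = 30
lb2 → mq2 → web2: 19 + 14 = 33
Shortest: 18 ms.

18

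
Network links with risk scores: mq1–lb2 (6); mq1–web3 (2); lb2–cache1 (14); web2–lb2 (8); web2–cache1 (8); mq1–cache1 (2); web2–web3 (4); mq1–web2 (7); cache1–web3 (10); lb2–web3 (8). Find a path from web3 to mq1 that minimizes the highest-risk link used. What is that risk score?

2

A few of the web3→mq1 routes:
web3 → web2 → cache1 → mq1: max(4, 8, 2) = 8
web3 → web2 → lb2 → mq1: max(4, 8, 6) = 8
web3 → web2 → mq1: max(4, 7) = 7
web3 → mq1: max(2) = 2
The minimum achievable maximum is 2.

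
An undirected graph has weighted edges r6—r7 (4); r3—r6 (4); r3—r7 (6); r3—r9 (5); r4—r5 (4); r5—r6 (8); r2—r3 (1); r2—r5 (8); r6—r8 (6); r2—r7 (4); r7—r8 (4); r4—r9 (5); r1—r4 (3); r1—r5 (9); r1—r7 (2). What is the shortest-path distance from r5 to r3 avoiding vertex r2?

Comparing a few candidate routes:
r5 -> r4 -> r1 -> r7 -> r3: 4 + 3 + 2 + 6 = 15
r5 -> r1 -> r7 -> r3: 9 + 2 + 6 = 17
r5 -> r6 -> r3: 8 + 4 = 12
r5 -> r4 -> r1 -> r7 -> r6 -> r3: 4 + 3 + 2 + 4 + 4 = 17
r5 -> r6 -> r7 -> r3: 8 + 4 + 6 = 18
r5 -> r4 -> r9 -> r3: 4 + 5 + 5 = 14
Best route has total 12.

12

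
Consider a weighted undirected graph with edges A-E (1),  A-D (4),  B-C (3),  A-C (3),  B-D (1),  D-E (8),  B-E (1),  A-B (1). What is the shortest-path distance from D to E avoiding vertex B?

5

Routes from D to E avoiding B:
D -> E: 8
D -> A -> E: 4 + 1 = 5
The minimum is 5.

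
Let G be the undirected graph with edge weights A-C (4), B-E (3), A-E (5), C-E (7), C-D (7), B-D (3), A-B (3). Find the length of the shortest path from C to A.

Routes from C to A:
C → E → A: 7 + 5 = 12
C → E → B → A: 7 + 3 + 3 = 13
C → D → B → A: 7 + 3 + 3 = 13
C → D → B → E → A: 7 + 3 + 3 + 5 = 18
C → A: 4
Best route has total 4.

4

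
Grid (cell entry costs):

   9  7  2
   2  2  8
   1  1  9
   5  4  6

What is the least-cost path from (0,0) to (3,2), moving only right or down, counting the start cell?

One optimal route is (0,0) (1,0) (2,0) (2,1) (3,1) (3,2).
Its cost is 9 + 2 + 1 + 1 + 4 + 6 = 23.

23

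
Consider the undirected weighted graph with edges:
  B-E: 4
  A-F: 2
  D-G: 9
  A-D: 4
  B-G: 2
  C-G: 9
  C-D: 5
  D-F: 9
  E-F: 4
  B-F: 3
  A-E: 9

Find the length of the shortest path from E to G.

6

Checking several routes:
E → F → A → D → G: 4 + 2 + 4 + 9 = 19
E → F → B → G: 4 + 3 + 2 = 9
E → B → G: 4 + 2 = 6
E → A → F → B → G: 9 + 2 + 3 + 2 = 16
The minimum is 6.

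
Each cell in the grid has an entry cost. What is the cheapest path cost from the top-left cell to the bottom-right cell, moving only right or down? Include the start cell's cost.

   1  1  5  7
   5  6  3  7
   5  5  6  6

Take [0,0] -> [0,1] -> [0,2] -> [1,2] -> [2,2] -> [2,3] for a total of 1 + 1 + 5 + 3 + 6 + 6 = 22.
(Top row then right column would cost 27.)

22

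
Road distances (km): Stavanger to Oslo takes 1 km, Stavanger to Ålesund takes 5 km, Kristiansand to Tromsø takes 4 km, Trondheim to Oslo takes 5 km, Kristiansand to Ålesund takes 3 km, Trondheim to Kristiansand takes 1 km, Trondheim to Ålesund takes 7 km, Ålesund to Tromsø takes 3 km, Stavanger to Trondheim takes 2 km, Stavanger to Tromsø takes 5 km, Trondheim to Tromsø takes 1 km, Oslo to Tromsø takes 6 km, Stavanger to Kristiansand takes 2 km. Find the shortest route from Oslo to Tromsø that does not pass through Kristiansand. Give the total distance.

Some routes from Oslo to Tromsø avoiding Kristiansand:
Oslo - Trondheim - Tromsø: 5 + 1 = 6
Oslo - Tromsø: 6
Oslo - Trondheim - Stavanger - Tromsø: 5 + 2 + 5 = 12
Oslo - Stavanger - Tromsø: 1 + 5 = 6
Oslo - Stavanger - Trondheim - Tromsø: 1 + 2 + 1 = 4
Oslo - Stavanger - Ålesund - Tromsø: 1 + 5 + 3 = 9
The minimum is 4 km.

4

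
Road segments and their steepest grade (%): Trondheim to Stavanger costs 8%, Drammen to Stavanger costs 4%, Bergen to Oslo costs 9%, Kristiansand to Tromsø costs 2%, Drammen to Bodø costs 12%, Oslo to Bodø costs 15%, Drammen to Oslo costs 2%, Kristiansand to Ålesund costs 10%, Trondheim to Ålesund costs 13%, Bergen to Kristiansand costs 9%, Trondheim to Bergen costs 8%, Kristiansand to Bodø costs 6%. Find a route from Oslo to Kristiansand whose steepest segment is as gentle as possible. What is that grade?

A few of the Oslo→Kristiansand routes:
Oslo-Bergen-Trondheim-Stavanger-Drammen-Bodø-Kristiansand: max(9, 8, 8, 4, 12, 6) = 12
Oslo-Bergen-Kristiansand: max(9, 9) = 9
Oslo-Drammen-Bodø-Kristiansand: max(2, 12, 6) = 12
Oslo-Drammen-Stavanger-Trondheim-Bergen-Kristiansand: max(2, 4, 8, 8, 9) = 9
Smallest bottleneck: 9%.

9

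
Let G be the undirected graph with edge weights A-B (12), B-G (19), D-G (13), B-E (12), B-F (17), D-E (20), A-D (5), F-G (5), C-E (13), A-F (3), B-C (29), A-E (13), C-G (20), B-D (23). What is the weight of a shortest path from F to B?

15

Checking several routes:
F → B: 17
F → A → B: 3 + 12 = 15
F → G → B: 5 + 19 = 24
The minimum is 15.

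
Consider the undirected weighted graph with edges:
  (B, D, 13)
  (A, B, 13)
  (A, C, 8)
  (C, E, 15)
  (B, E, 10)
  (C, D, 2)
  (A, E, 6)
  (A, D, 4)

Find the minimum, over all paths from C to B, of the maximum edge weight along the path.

10

Comparing a few candidate routes:
C -> A -> B: max(8, 13) = 13
C -> A -> E -> B: max(8, 6, 10) = 10
C -> A -> D -> B: max(8, 4, 13) = 13
C -> D -> A -> E -> B: max(2, 4, 6, 10) = 10
The minimum achievable maximum is 10.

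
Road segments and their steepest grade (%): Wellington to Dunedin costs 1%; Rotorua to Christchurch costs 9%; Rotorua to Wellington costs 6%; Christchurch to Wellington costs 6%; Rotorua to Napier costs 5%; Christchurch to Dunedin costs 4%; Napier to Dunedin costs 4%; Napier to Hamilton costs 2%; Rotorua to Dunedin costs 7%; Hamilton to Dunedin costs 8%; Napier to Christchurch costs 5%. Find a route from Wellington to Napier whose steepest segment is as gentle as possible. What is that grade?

4

Comparing a few candidate routes:
Wellington-Christchurch-Napier: max(6, 5) = 6
Wellington-Christchurch-Dunedin-Napier: max(6, 4, 4) = 6
Wellington-Rotorua-Napier: max(6, 5) = 6
Wellington-Dunedin-Napier: max(1, 4) = 4
Wellington-Dunedin-Christchurch-Napier: max(1, 4, 5) = 5
Best route has worst link 4%.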